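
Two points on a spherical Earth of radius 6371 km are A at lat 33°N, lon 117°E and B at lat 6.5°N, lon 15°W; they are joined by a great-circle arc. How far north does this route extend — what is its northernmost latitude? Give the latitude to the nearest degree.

≈ 45°N

The great circle lies in the plane with unit normal n̂ = (p₁ × p₂)/|p₁ × p₂|.
Here n̂_z ≈ -0.713; the vertex latitude is φ_max = arccos|n̂_z| ≈ 44.5°.
Check via Clairaut: cos φ_max = |cos φ₁| · sin C = cos(33.0°)·sin(58.2°) ≈ 0.713, again giving ≈ 44.5°.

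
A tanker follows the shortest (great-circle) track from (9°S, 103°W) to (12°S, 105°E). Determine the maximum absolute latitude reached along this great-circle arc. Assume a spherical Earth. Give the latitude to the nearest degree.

≈ 37°S

The great circle lies in the plane with unit normal n̂ = (p₁ × p₂)/|p₁ × p₂|.
Here n̂_z ≈ -0.793; the vertex latitude is φ_max = arccos|n̂_z| ≈ 37.5°.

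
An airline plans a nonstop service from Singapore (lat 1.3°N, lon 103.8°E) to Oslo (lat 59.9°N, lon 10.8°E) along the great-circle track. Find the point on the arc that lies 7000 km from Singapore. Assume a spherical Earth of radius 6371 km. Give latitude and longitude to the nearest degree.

From cos δ = sin φ₁ sin φ₂ + cos φ₁ cos φ₂ cos Δλ, the central angle is δ ≈ 1.577 rad (90.4°). The total great-circle distance is δ·R ≈ 1.577 × 6371 ≈ 10050 km, so the target fraction is f = 7000/10050 ≈ 0.697.
Interpolate at f ≈ 0.697 with slerp weights a = sin((1−f)δ)/sin δ ≈ 0.461, b = sin(fδ)/sin δ ≈ 0.891.
p = a·p₁ + b·p₂ ≈ (0.329, 0.531, 0.781); φ = arcsin(p_z) ≈ 51.35°, λ = atan2(p_y, p_x) ≈ 58.22°.

≈ lat 51°N, lon 58°E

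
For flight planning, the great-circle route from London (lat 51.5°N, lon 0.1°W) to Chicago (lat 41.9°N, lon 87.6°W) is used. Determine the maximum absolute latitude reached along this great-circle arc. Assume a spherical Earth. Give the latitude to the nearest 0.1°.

≈ 56.6°N

The great circle lies in the plane with unit normal n̂ = (p₁ × p₂)/|p₁ × p₂|.
Here n̂_z ≈ -0.551; the vertex latitude is φ_max = arccos|n̂_z| ≈ 56.6°.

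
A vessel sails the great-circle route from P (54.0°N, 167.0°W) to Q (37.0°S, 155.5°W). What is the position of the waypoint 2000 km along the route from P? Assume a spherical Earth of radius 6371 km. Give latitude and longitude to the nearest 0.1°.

Convert each endpoint to a unit vector on the sphere (x = cos φ cos λ, y = cos φ sin λ, z = sin φ).
The central angle between the endpoints is δ = arccos(p₁·p₂) ≈ 1.598 rad (91.5°). The total great-circle distance is δ·R ≈ 1.598 × 6371 ≈ 10179 km, so the target fraction is f = 2000/10179 ≈ 0.196.
Interpolate at f ≈ 0.196 with slerp weights a = sin((1−f)δ)/sin δ ≈ 0.959, b = sin(fδ)/sin δ ≈ 0.309.
p = a·p₁ + b·p₂ ≈ (-0.774, -0.229, 0.590); φ = arcsin(p_z) ≈ 36.18°, λ = atan2(p_y, p_x) ≈ -163.51°.

≈ (36.2°N, 163.5°W)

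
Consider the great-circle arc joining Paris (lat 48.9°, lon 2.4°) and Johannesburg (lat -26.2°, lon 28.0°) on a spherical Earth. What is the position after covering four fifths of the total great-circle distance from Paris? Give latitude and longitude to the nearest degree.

≈ lat -11°, lon 23°

Convert each endpoint to a unit vector on the sphere (x = cos φ cos λ, y = cos φ sin λ, z = sin φ).
The central angle between the endpoints is δ = arccos(p₁·p₂) ≈ 1.370 rad (78.5°).
Interpolate at f = 4/5 with slerp weights a = sin((1−f)δ)/sin δ ≈ 0.276, b = sin(fδ)/sin δ ≈ 0.908.
p = a·p₁ + b·p₂ ≈ (0.900, 0.390, -0.193); φ = arcsin(p_z) ≈ -11.11°, λ = atan2(p_y, p_x) ≈ 23.41°.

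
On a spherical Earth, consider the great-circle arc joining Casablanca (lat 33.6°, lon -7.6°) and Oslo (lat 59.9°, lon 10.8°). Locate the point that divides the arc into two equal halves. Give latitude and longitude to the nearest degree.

The haversine formula gives a central angle δ ≈ 0.505 rad (28.9°) between the endpoints.
Interpolate at f = 1/2 with slerp weights a = sin((1−f)δ)/sin δ ≈ 0.516, b = sin(fδ)/sin δ ≈ 0.516.
p = a·p₁ + b·p₂ ≈ (0.681, -0.008, 0.733); φ = arcsin(p_z) ≈ 47.10°, λ = atan2(p_y, p_x) ≈ -0.70°.

≈ lat 47°, lon -1°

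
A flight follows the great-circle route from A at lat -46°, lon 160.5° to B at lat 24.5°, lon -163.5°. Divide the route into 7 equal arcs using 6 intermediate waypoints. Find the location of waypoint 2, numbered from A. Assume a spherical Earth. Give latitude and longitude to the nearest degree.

≈ lat -27°, lon 174°

From cos δ = sin φ₁ sin φ₂ + cos φ₁ cos φ₂ cos Δλ, the central angle is δ ≈ 1.356 rad (77.7°).
Interpolate at f = 2/7 with slerp weights a = sin((1−f)δ)/sin δ ≈ 0.843, b = sin(fδ)/sin δ ≈ 0.387.
p = a·p₁ + b·p₂ ≈ (-0.890, 0.096, -0.446); φ = arcsin(p_z) ≈ -26.51°, λ = atan2(p_y, p_x) ≈ 173.86°.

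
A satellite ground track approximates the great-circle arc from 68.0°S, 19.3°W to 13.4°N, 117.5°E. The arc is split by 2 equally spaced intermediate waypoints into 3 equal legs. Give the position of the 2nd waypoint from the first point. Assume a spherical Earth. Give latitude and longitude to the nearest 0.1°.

≈ 24.5°S, 105.7°E

Convert each endpoint to a unit vector on the sphere (x = cos φ cos λ, y = cos φ sin λ, z = sin φ).
The central angle between the endpoints is δ = arccos(p₁·p₂) ≈ 2.072 rad (118.7°).
Interpolate at f = 2/3 with slerp weights a = sin((1−f)δ)/sin δ ≈ 0.726, b = sin(fδ)/sin δ ≈ 1.120.
p = a·p₁ + b·p₂ ≈ (-0.246, 0.876, -0.414); φ = arcsin(p_z) ≈ -24.46°, λ = atan2(p_y, p_x) ≈ 105.69°.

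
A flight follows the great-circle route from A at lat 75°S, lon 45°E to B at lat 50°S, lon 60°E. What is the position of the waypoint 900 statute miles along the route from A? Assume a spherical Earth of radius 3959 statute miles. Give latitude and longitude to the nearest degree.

≈ lat 63°S, lon 56°E

Write both endpoints as unit vectors p₁, p₂ with components (cos φ cos λ, cos φ sin λ, sin φ).
The central angle between the endpoints is δ = arccos(p₁·p₂) ≈ 0.450 rad (25.8°). The total great-circle distance is δ·R ≈ 0.450 × 3959 ≈ 1780 mi, so the target fraction is f = 900/1780 ≈ 0.506.
Interpolate at f ≈ 0.506 with slerp weights a = sin((1−f)δ)/sin δ ≈ 0.507, b = sin(fδ)/sin δ ≈ 0.519.
p = a·p₁ + b·p₂ ≈ (0.260, 0.382, -0.887); φ = arcsin(p_z) ≈ -62.52°, λ = atan2(p_y, p_x) ≈ 55.78°.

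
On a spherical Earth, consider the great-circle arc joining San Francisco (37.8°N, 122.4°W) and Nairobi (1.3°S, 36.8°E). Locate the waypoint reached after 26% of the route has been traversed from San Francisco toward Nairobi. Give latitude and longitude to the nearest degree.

≈ 63°N, 79°W

Write both endpoints as unit vectors p₁, p₂ with components (cos φ cos λ, cos φ sin λ, sin φ).
The central angle between the endpoints is δ = arccos(p₁·p₂) ≈ 2.422 rad (138.8°).
Interpolate at f = 0.26 with slerp weights a = sin((1−f)δ)/sin δ ≈ 1.481, b = sin(fδ)/sin δ ≈ 0.894.
p = a·p₁ + b·p₂ ≈ (0.089, -0.452, 0.887); φ = arcsin(p_z) ≈ 62.54°, λ = atan2(p_y, p_x) ≈ -78.89°.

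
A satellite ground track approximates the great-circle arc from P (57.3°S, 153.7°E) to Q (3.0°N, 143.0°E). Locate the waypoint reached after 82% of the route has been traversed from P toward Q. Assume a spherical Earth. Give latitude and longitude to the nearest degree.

From cos δ = sin φ₁ sin φ₂ + cos φ₁ cos φ₂ cos Δλ, the central angle is δ ≈ 1.063 rad (60.9°).
Interpolate at f = 0.82 with slerp weights a = sin((1−f)δ)/sin δ ≈ 0.218, b = sin(fδ)/sin δ ≈ 0.876.
p = a·p₁ + b·p₂ ≈ (-0.804, 0.579, -0.137); φ = arcsin(p_z) ≈ -7.89°, λ = atan2(p_y, p_x) ≈ 144.26°.

≈ (8°S, 144°E)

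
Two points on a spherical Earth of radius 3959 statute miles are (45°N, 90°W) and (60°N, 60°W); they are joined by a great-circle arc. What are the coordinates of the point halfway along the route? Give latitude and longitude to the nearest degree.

Write both endpoints as unit vectors p₁, p₂ with components (cos φ cos λ, cos φ sin λ, sin φ).
The central angle between the endpoints is δ = arccos(p₁·p₂) ≈ 0.406 rad (23.3°).
Interpolate at f = 1/2 with slerp weights a = sin((1−f)δ)/sin δ ≈ 0.511, b = sin(fδ)/sin δ ≈ 0.511.
p = a·p₁ + b·p₂ ≈ (0.128, -0.582, 0.803); φ = arcsin(p_z) ≈ 53.43°, λ = atan2(p_y, p_x) ≈ -77.63°.

≈ (53°N, 78°W)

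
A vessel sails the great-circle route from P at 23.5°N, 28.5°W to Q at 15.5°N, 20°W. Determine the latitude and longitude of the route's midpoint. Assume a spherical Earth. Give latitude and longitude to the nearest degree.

Convert each endpoint to a unit vector on the sphere (x = cos φ cos λ, y = cos φ sin λ, z = sin φ).
The central angle between the endpoints is δ = arccos(p₁·p₂) ≈ 0.197 rad (11.3°).
Interpolate at f = 1/2 with slerp weights a = sin((1−f)δ)/sin δ ≈ 0.502, b = sin(fδ)/sin δ ≈ 0.502.
p = a·p₁ + b·p₂ ≈ (0.860, -0.385, 0.335); φ = arcsin(p_z) ≈ 19.55°, λ = atan2(p_y, p_x) ≈ -24.14°.

≈ 20°N, 24°W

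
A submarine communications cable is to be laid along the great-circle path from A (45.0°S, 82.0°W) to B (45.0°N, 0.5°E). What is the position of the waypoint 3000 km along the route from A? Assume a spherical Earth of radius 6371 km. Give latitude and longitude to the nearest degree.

≈ (25°S, 59°W)

Write both endpoints as unit vectors p₁, p₂ with components (cos φ cos λ, cos φ sin λ, sin φ).
The central angle between the endpoints is δ = arccos(p₁·p₂) ≈ 2.021 rad (115.8°). The total great-circle distance is δ·R ≈ 2.021 × 6371 ≈ 12873 km, so the target fraction is f = 3000/12873 ≈ 0.233.
Interpolate at f ≈ 0.233 with slerp weights a = sin((1−f)δ)/sin δ ≈ 1.110, b = sin(fδ)/sin δ ≈ 0.504.
p = a·p₁ + b·p₂ ≈ (0.465, -0.774, -0.429); φ = arcsin(p_z) ≈ -25.39°, λ = atan2(p_y, p_x) ≈ -58.99°.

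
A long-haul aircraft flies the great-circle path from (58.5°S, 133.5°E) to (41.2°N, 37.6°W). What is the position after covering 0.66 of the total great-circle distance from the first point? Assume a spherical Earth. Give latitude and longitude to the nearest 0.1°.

≈ (12.6°S, 25.0°W)

Convert each endpoint to a unit vector on the sphere (x = cos φ cos λ, y = cos φ sin λ, z = sin φ).
The central angle between the endpoints is δ = arccos(p₁·p₂) ≈ 2.824 rad (161.8°).
Interpolate at f = 0.66 with slerp weights a = sin((1−f)δ)/sin δ ≈ 2.625, b = sin(fδ)/sin δ ≈ 3.067.
p = a·p₁ + b·p₂ ≈ (0.884, -0.413, -0.218); φ = arcsin(p_z) ≈ -12.58°, λ = atan2(p_y, p_x) ≈ -25.04°.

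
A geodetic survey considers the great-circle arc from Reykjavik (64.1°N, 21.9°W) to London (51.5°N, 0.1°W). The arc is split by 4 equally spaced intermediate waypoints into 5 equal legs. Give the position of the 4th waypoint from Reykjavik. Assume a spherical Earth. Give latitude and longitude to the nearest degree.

Write both endpoints as unit vectors p₁, p₂ with components (cos φ cos λ, cos φ sin λ, sin φ).
The central angle between the endpoints is δ = arccos(p₁·p₂) ≈ 0.296 rad (17.0°).
Interpolate at f = 4/5 with slerp weights a = sin((1−f)δ)/sin δ ≈ 0.203, b = sin(fδ)/sin δ ≈ 0.804.
p = a·p₁ + b·p₂ ≈ (0.583, -0.034, 0.812); φ = arcsin(p_z) ≈ 54.28°, λ = atan2(p_y, p_x) ≈ -3.33°.

≈ 54°N, 3°W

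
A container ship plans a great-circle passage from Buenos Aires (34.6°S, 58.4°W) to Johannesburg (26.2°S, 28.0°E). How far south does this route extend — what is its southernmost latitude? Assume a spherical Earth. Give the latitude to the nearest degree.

The great circle lies in the plane with unit normal n̂ = (p₁ × p₂)/|p₁ × p₂|.
Here n̂_z ≈ +0.772; the vertex latitude is φ_max = arccos|n̂_z| ≈ 39.5°.
Check via Clairaut: cos φ_max = |cos φ₁| · sin C = cos(34.6°)·sin(110.3°) ≈ 0.772, again giving ≈ 39.5°.

≈ 39°S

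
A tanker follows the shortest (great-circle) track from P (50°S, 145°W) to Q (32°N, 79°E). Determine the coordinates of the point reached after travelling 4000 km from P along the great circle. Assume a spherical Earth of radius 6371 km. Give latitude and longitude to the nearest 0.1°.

≈ (44.4°S, 161.5°E)

From cos δ = sin φ₁ sin φ₂ + cos φ₁ cos φ₂ cos Δλ, the central angle is δ ≈ 2.495 rad (142.9°). The total great-circle distance is δ·R ≈ 2.495 × 6371 ≈ 15895 km, so the target fraction is f = 4000/15895 ≈ 0.252.
Interpolate at f ≈ 0.252 with slerp weights a = sin((1−f)δ)/sin δ ≈ 1.587, b = sin(fδ)/sin δ ≈ 0.975.
p = a·p₁ + b·p₂ ≈ (-0.678, 0.226, -0.699); φ = arcsin(p_z) ≈ -44.37°, λ = atan2(p_y, p_x) ≈ 161.54°.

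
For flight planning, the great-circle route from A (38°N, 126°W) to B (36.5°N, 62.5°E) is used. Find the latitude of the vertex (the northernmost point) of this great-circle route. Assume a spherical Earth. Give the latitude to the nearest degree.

The great circle lies in the plane with unit normal n̂ = (p₁ × p₂)/|p₁ × p₂|.
Here n̂_z ≈ -0.097; the vertex latitude is φ_max = arccos|n̂_z| ≈ 84.4°.
Check via Clairaut: cos φ_max = |cos φ₁| · sin C = cos(38.0°)·sin(7.1°) ≈ 0.097, again giving ≈ 84.4°.

≈ 84°N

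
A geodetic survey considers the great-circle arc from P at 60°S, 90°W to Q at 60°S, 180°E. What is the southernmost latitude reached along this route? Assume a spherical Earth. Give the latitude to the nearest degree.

The great circle lies in the plane with unit normal n̂ = (p₁ × p₂)/|p₁ × p₂|.
Here n̂_z ≈ -0.378; the vertex latitude is φ_max = arccos|n̂_z| ≈ 67.8°.
Check via Clairaut: cos φ_max = |cos φ₁| · sin C = cos(60.0°)·sin(130.9°) ≈ 0.378, again giving ≈ 67.8°.

≈ 68°S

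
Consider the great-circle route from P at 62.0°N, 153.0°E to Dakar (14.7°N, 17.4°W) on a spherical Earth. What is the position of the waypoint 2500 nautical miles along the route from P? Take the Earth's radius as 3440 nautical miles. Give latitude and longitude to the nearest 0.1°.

Convert each endpoint to a unit vector on the sphere (x = cos φ cos λ, y = cos φ sin λ, z = sin φ).
The central angle between the endpoints is δ = arccos(p₁·p₂) ≈ 1.796 rad (102.9°). The total great-circle distance is δ·R ≈ 1.796 × 3440 ≈ 6180 nmi, so the target fraction is f = 2500/6180 ≈ 0.405.
Interpolate at f ≈ 0.405 with slerp weights a = sin((1−f)δ)/sin δ ≈ 0.900, b = sin(fδ)/sin δ ≈ 0.682.
p = a·p₁ + b·p₂ ≈ (0.253, -0.005, 0.967); φ = arcsin(p_z) ≈ 75.35°, λ = atan2(p_y, p_x) ≈ -1.22°.

≈ 75.4°N, 1.2°W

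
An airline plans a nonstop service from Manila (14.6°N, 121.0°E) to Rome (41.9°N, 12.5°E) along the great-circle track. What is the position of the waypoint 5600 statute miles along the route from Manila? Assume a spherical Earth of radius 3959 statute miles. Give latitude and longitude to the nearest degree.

≈ 46°N, 29°E

From cos δ = sin φ₁ sin φ₂ + cos φ₁ cos φ₂ cos Δλ, the central angle is δ ≈ 1.631 rad (93.5°). The total great-circle distance is δ·R ≈ 1.631 × 3959 ≈ 6457 mi, so the target fraction is f = 5600/6457 ≈ 0.867.
Interpolate at f ≈ 0.867 with slerp weights a = sin((1−f)δ)/sin δ ≈ 0.215, b = sin(fδ)/sin δ ≈ 0.990.
p = a·p₁ + b·p₂ ≈ (0.612, 0.338, 0.715); φ = arcsin(p_z) ≈ 45.66°, λ = atan2(p_y, p_x) ≈ 28.92°.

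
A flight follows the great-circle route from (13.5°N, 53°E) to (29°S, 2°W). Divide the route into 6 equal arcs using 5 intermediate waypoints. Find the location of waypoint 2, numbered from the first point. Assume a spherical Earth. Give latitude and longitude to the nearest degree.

≈ (1°S, 36°E)

Convert each endpoint to a unit vector on the sphere (x = cos φ cos λ, y = cos φ sin λ, z = sin φ).
The central angle between the endpoints is δ = arccos(p₁·p₂) ≈ 1.187 rad (68.0°).
Interpolate at f = 2/6 with slerp weights a = sin((1−f)δ)/sin δ ≈ 0.767, b = sin(fδ)/sin δ ≈ 0.416.
p = a·p₁ + b·p₂ ≈ (0.812, 0.583, -0.022); φ = arcsin(p_z) ≈ -1.29°, λ = atan2(p_y, p_x) ≈ 35.67°.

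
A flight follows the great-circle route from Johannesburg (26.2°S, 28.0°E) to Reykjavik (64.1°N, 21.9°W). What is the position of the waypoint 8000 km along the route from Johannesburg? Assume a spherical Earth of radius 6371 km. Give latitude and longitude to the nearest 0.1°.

From cos δ = sin φ₁ sin φ₂ + cos φ₁ cos φ₂ cos Δλ, the central angle is δ ≈ 1.716 rad (98.3°). The total great-circle distance is δ·R ≈ 1.716 × 6371 ≈ 10933 km, so the target fraction is f = 8000/10933 ≈ 0.732.
Interpolate at f ≈ 0.732 with slerp weights a = sin((1−f)δ)/sin δ ≈ 0.449, b = sin(fδ)/sin δ ≈ 0.961.
p = a·p₁ + b·p₂ ≈ (0.745, 0.033, 0.666); φ = arcsin(p_z) ≈ 41.77°, λ = atan2(p_y, p_x) ≈ 2.50°.

≈ 41.8°N, 2.5°E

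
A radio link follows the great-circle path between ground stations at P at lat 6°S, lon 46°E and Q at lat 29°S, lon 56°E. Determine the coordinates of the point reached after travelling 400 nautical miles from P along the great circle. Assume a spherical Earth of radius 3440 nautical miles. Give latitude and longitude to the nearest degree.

≈ lat 12°S, lon 48°E

Convert each endpoint to a unit vector on the sphere (x = cos φ cos λ, y = cos φ sin λ, z = sin φ).
The central angle between the endpoints is δ = arccos(p₁·p₂) ≈ 0.434 rad (24.9°). The total great-circle distance is δ·R ≈ 0.434 × 3440 ≈ 1493 nmi, so the target fraction is f = 400/1493 ≈ 0.268.
Interpolate at f ≈ 0.268 with slerp weights a = sin((1−f)δ)/sin δ ≈ 0.743, b = sin(fδ)/sin δ ≈ 0.276.
p = a·p₁ + b·p₂ ≈ (0.648, 0.732, -0.211); φ = arcsin(p_z) ≈ -12.21°, λ = atan2(p_y, p_x) ≈ 48.46°.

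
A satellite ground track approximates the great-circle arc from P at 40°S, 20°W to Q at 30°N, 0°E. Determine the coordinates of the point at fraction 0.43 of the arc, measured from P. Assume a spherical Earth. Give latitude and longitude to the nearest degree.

From cos δ = sin φ₁ sin φ₂ + cos φ₁ cos φ₂ cos Δλ, the central angle is δ ≈ 1.264 rad (72.4°).
Interpolate at f = 0.43 with slerp weights a = sin((1−f)δ)/sin δ ≈ 0.692, b = sin(fδ)/sin δ ≈ 0.542.
p = a·p₁ + b·p₂ ≈ (0.968, -0.181, -0.174); φ = arcsin(p_z) ≈ -10.00°, λ = atan2(p_y, p_x) ≈ -10.61°.

≈ 10°S, 11°W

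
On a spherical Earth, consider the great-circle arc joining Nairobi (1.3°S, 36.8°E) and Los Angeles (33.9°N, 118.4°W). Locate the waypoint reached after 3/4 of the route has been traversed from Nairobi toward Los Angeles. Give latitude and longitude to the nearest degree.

From cos δ = sin φ₁ sin φ₂ + cos φ₁ cos φ₂ cos Δλ, the central angle is δ ≈ 2.443 rad (140.0°).
Interpolate at f = 3/4 with slerp weights a = sin((1−f)δ)/sin δ ≈ 0.892, b = sin(fδ)/sin δ ≈ 1.502.
p = a·p₁ + b·p₂ ≈ (0.121, -0.563, 0.818); φ = arcsin(p_z) ≈ 54.86°, λ = atan2(p_y, p_x) ≈ -77.86°.

≈ (55°N, 78°W)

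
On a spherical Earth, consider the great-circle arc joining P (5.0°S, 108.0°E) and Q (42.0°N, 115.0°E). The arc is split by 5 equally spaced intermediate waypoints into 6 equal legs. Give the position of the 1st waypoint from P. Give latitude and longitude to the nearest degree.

≈ (3°N, 109°E)

From cos δ = sin φ₁ sin φ₂ + cos φ₁ cos φ₂ cos Δλ, the central angle is δ ≈ 0.828 rad (47.4°).
Interpolate at f = 1/6 with slerp weights a = sin((1−f)δ)/sin δ ≈ 0.864, b = sin(fδ)/sin δ ≈ 0.187.
p = a·p₁ + b·p₂ ≈ (-0.325, 0.945, 0.050); φ = arcsin(p_z) ≈ 2.85°, λ = atan2(p_y, p_x) ≈ 108.97°.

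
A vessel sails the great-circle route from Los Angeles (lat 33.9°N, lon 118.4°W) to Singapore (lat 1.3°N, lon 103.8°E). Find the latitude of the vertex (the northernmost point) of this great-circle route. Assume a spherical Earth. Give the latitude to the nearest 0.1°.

≈ 45.7°N

The great circle lies in the plane with unit normal n̂ = (p₁ × p₂)/|p₁ × p₂|.
Here n̂_z ≈ -0.698; the vertex latitude is φ_max = arccos|n̂_z| ≈ 45.7°.
Check via Clairaut: cos φ_max = |cos φ₁| · sin C = cos(33.9°)·sin(57.3°) ≈ 0.698, again giving ≈ 45.7°.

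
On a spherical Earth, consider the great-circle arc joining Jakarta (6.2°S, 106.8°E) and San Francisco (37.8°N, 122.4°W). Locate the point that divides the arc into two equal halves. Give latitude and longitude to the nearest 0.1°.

≈ (33.4°N, 158.2°E)

From cos δ = sin φ₁ sin φ₂ + cos φ₁ cos φ₂ cos Δλ, the central angle is δ ≈ 2.189 rad (125.4°).
Interpolate at f = 1/2 with slerp weights a = sin((1−f)δ)/sin δ ≈ 1.090, b = sin(fδ)/sin δ ≈ 1.090.
p = a·p₁ + b·p₂ ≈ (-0.775, 0.310, 0.551); φ = arcsin(p_z) ≈ 33.41°, λ = atan2(p_y, p_x) ≈ 158.18°.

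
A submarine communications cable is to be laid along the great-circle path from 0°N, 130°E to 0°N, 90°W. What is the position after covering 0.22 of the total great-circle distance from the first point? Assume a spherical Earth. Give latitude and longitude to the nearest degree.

≈ 0°N, 161°E

Write both endpoints as unit vectors p₁, p₂ with components (cos φ cos λ, cos φ sin λ, sin φ).
The central angle between the endpoints is δ = arccos(p₁·p₂) ≈ 2.443 rad (140.0°).
Interpolate at f = 0.22 with slerp weights a = sin((1−f)δ)/sin δ ≈ 1.469, b = sin(fδ)/sin δ ≈ 0.797.
p = a·p₁ + b·p₂ ≈ (-0.944, 0.329, 0.000); φ = arcsin(p_z) ≈ 0.00°, λ = atan2(p_y, p_x) ≈ 160.80°.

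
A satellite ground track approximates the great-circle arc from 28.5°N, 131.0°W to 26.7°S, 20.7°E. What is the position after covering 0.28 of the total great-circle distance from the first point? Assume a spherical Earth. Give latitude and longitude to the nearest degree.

≈ 19°N, 85°W

Convert each endpoint to a unit vector on the sphere (x = cos φ cos λ, y = cos φ sin λ, z = sin φ).
The central angle between the endpoints is δ = arccos(p₁·p₂) ≈ 2.704 rad (154.9°).
Interpolate at f = 0.28 with slerp weights a = sin((1−f)δ)/sin δ ≈ 2.194, b = sin(fδ)/sin δ ≈ 1.620.
p = a·p₁ + b·p₂ ≈ (0.089, -0.944, 0.319); φ = arcsin(p_z) ≈ 18.60°, λ = atan2(p_y, p_x) ≈ -84.62°.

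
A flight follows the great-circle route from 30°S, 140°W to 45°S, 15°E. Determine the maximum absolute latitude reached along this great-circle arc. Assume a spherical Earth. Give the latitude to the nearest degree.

The great circle lies in the plane with unit normal n̂ = (p₁ × p₂)/|p₁ × p₂|.
Here n̂_z ≈ +0.264; the vertex latitude is φ_max = arccos|n̂_z| ≈ 74.7°.
Check via Clairaut: cos φ_max = |cos φ₁| · sin C = cos(30.0°)·sin(162.2°) ≈ 0.264, again giving ≈ 74.7°.

≈ 75°S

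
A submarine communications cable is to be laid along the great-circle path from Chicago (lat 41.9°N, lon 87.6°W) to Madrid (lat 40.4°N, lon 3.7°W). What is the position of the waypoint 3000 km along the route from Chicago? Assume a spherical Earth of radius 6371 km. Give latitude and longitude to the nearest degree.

≈ lat 50°N, lon 50°W

Write both endpoints as unit vectors p₁, p₂ with components (cos φ cos λ, cos φ sin λ, sin φ).
The central angle between the endpoints is δ = arccos(p₁·p₂) ≈ 1.055 rad (60.5°). The total great-circle distance is δ·R ≈ 1.055 × 6371 ≈ 6723 km, so the target fraction is f = 3000/6723 ≈ 0.446.
Interpolate at f ≈ 0.446 with slerp weights a = sin((1−f)δ)/sin δ ≈ 0.634, b = sin(fδ)/sin δ ≈ 0.521.
p = a·p₁ + b·p₂ ≈ (0.416, -0.497, 0.761); φ = arcsin(p_z) ≈ 49.59°, λ = atan2(p_y, p_x) ≈ -50.07°.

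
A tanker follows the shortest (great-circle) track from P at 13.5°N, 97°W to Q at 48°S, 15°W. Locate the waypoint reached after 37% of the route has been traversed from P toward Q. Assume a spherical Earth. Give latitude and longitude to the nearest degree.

Convert each endpoint to a unit vector on the sphere (x = cos φ cos λ, y = cos φ sin λ, z = sin φ).
The central angle between the endpoints is δ = arccos(p₁·p₂) ≈ 1.654 rad (94.8°).
Interpolate at f = 0.37 with slerp weights a = sin((1−f)δ)/sin δ ≈ 0.866, b = sin(fδ)/sin δ ≈ 0.576.
p = a·p₁ + b·p₂ ≈ (0.270, -0.936, -0.226); φ = arcsin(p_z) ≈ -13.07°, λ = atan2(p_y, p_x) ≈ -73.91°.

≈ 13°S, 74°W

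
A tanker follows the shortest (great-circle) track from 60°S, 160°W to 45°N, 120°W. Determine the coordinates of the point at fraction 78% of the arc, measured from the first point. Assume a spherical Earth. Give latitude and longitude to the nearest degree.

≈ 22°N, 129°W

Convert each endpoint to a unit vector on the sphere (x = cos φ cos λ, y = cos φ sin λ, z = sin φ).
The central angle between the endpoints is δ = arccos(p₁·p₂) ≈ 1.919 rad (110.0°).
Interpolate at f = 0.78 with slerp weights a = sin((1−f)δ)/sin δ ≈ 0.436, b = sin(fδ)/sin δ ≈ 1.061.
p = a·p₁ + b·p₂ ≈ (-0.580, -0.724, 0.373); φ = arcsin(p_z) ≈ 21.88°, λ = atan2(p_y, p_x) ≈ -128.69°.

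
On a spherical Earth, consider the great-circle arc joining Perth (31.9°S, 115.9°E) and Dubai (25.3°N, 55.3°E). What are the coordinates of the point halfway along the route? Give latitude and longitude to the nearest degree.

≈ 4°S, 85°E

Write both endpoints as unit vectors p₁, p₂ with components (cos φ cos λ, cos φ sin λ, sin φ).
The central angle between the endpoints is δ = arccos(p₁·p₂) ≈ 1.419 rad (81.3°).
Interpolate at f = 1/2 with slerp weights a = sin((1−f)δ)/sin δ ≈ 0.659, b = sin(fδ)/sin δ ≈ 0.659.
p = a·p₁ + b·p₂ ≈ (0.095, 0.993, -0.067); φ = arcsin(p_z) ≈ -3.82°, λ = atan2(p_y, p_x) ≈ 84.55°.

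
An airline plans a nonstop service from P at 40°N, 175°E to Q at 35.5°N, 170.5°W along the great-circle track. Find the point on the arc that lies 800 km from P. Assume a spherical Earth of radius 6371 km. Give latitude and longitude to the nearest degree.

≈ 38°N, 176°W

From cos δ = sin φ₁ sin φ₂ + cos φ₁ cos φ₂ cos Δλ, the central angle is δ ≈ 0.215 rad (12.3°). The total great-circle distance is δ·R ≈ 0.215 × 6371 ≈ 1367 km, so the target fraction is f = 800/1367 ≈ 0.585.
Interpolate at f ≈ 0.585 with slerp weights a = sin((1−f)δ)/sin δ ≈ 0.418, b = sin(fδ)/sin δ ≈ 0.588.
p = a·p₁ + b·p₂ ≈ (-0.791, -0.051, 0.610); φ = arcsin(p_z) ≈ 37.58°, λ = atan2(p_y, p_x) ≈ -176.30°.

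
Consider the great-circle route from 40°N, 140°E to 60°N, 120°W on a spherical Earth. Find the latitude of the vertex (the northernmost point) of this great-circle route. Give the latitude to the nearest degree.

≈ 64°N

The great circle lies in the plane with unit normal n̂ = (p₁ × p₂)/|p₁ × p₂|.
Here n̂_z ≈ +0.433; the vertex latitude is φ_max = arccos|n̂_z| ≈ 64.4°.
Check via Clairaut: cos φ_max = |cos φ₁| · sin C = cos(40.0°)·sin(34.4°) ≈ 0.433, again giving ≈ 64.4°.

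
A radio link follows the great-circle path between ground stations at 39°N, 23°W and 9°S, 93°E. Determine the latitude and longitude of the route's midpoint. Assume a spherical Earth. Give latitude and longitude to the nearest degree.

Convert each endpoint to a unit vector on the sphere (x = cos φ cos λ, y = cos φ sin λ, z = sin φ).
The central angle between the endpoints is δ = arccos(p₁·p₂) ≈ 2.021 rad (115.8°).
Interpolate at f = 1/2 with slerp weights a = sin((1−f)δ)/sin δ ≈ 0.941, b = sin(fδ)/sin δ ≈ 0.941.
p = a·p₁ + b·p₂ ≈ (0.624, 0.642, 0.445); φ = arcsin(p_z) ≈ 26.41°, λ = atan2(p_y, p_x) ≈ 45.81°.

≈ 26°N, 46°E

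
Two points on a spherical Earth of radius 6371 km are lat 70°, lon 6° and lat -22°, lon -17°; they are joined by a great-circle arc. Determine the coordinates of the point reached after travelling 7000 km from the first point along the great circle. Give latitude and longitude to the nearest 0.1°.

Convert each endpoint to a unit vector on the sphere (x = cos φ cos λ, y = cos φ sin λ, z = sin φ).
The central angle between the endpoints is δ = arccos(p₁·p₂) ≈ 1.631 rad (93.4°). The total great-circle distance is δ·R ≈ 1.631 × 6371 ≈ 10391 km, so the target fraction is f = 7000/10391 ≈ 0.674.
Interpolate at f ≈ 0.674 with slerp weights a = sin((1−f)δ)/sin δ ≈ 0.508, b = sin(fδ)/sin δ ≈ 0.892.
p = a·p₁ + b·p₂ ≈ (0.964, -0.224, 0.143); φ = arcsin(p_z) ≈ 8.25°, λ = atan2(p_y, p_x) ≈ -13.06°.

≈ lat 8.2°, lon -13.1°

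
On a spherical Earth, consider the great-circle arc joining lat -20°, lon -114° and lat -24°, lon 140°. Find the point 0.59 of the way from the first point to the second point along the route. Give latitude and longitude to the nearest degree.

≈ lat -34°, lon -176°

Write both endpoints as unit vectors p₁, p₂ with components (cos φ cos λ, cos φ sin λ, sin φ).
The central angle between the endpoints is δ = arccos(p₁·p₂) ≈ 1.668 rad (95.6°).
Interpolate at f = 0.59 with slerp weights a = sin((1−f)δ)/sin δ ≈ 0.635, b = sin(fδ)/sin δ ≈ 0.837.
p = a·p₁ + b·p₂ ≈ (-0.828, -0.054, -0.558); φ = arcsin(p_z) ≈ -33.89°, λ = atan2(p_y, p_x) ≈ -176.29°.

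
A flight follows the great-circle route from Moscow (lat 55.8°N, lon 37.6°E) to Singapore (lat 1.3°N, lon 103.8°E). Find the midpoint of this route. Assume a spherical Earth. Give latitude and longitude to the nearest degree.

Convert each endpoint to a unit vector on the sphere (x = cos φ cos λ, y = cos φ sin λ, z = sin φ).
The central angle between the endpoints is δ = arccos(p₁·p₂) ≈ 1.323 rad (75.8°).
Interpolate at f = 1/2 with slerp weights a = sin((1−f)δ)/sin δ ≈ 0.634, b = sin(fδ)/sin δ ≈ 0.634.
p = a·p₁ + b·p₂ ≈ (0.131, 0.832, 0.538); φ = arcsin(p_z) ≈ 32.58°, λ = atan2(p_y, p_x) ≈ 81.05°.

≈ lat 33°N, lon 81°E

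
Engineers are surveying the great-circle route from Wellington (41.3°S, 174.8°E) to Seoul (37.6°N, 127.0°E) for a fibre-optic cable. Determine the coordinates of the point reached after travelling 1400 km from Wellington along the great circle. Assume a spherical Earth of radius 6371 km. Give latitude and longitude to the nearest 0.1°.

Convert each endpoint to a unit vector on the sphere (x = cos φ cos λ, y = cos φ sin λ, z = sin φ).
The central angle between the endpoints is δ = arccos(p₁·p₂) ≈ 1.574 rad (90.2°). The total great-circle distance is δ·R ≈ 1.574 × 6371 ≈ 10026 km, so the target fraction is f = 1400/10026 ≈ 0.140.
Interpolate at f ≈ 0.140 with slerp weights a = sin((1−f)δ)/sin δ ≈ 0.977, b = sin(fδ)/sin δ ≈ 0.218.
p = a·p₁ + b·p₂ ≈ (-0.835, 0.204, -0.512); φ = arcsin(p_z) ≈ -30.77°, λ = atan2(p_y, p_x) ≈ 166.24°.

≈ (30.8°S, 166.2°E)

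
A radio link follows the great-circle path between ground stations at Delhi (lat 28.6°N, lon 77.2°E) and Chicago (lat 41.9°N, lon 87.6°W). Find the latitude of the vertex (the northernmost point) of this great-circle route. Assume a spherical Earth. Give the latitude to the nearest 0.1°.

The great circle lies in the plane with unit normal n̂ = (p₁ × p₂)/|p₁ × p₂|.
Here n̂_z ≈ -0.180; the vertex latitude is φ_max = arccos|n̂_z| ≈ 79.6°.
Check via Clairaut: cos φ_max = |cos φ₁| · sin C = cos(28.6°)·sin(11.8°) ≈ 0.180, again giving ≈ 79.6°.

≈ 79.6°N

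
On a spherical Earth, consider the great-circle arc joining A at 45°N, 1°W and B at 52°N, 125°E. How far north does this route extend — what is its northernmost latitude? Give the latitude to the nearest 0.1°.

The great circle lies in the plane with unit normal n̂ = (p₁ × p₂)/|p₁ × p₂|.
Here n̂_z ≈ +0.369; the vertex latitude is φ_max = arccos|n̂_z| ≈ 68.3°.
Check via Clairaut: cos φ_max = |cos φ₁| · sin C = cos(45.0°)·sin(31.5°) ≈ 0.369, again giving ≈ 68.3°.

≈ 68.3°N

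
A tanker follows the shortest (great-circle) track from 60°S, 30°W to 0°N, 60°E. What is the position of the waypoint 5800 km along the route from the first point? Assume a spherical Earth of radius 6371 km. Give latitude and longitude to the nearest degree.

The haversine formula gives a central angle δ ≈ 1.571 rad (90.0°) between the endpoints. The total great-circle distance is δ·R ≈ 1.571 × 6371 ≈ 10008 km, so the target fraction is f = 5800/10008 ≈ 0.580.
Interpolate at f ≈ 0.580 with slerp weights a = sin((1−f)δ)/sin δ ≈ 0.613, b = sin(fδ)/sin δ ≈ 0.790.
p = a·p₁ + b·p₂ ≈ (0.660, 0.531, -0.531); φ = arcsin(p_z) ≈ -32.09°, λ = atan2(p_y, p_x) ≈ 38.77°.

≈ 32°S, 39°E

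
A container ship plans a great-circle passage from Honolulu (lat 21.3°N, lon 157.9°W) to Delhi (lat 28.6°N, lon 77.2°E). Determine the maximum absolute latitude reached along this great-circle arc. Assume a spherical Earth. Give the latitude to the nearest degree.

The great circle lies in the plane with unit normal n̂ = (p₁ × p₂)/|p₁ × p₂|.
Here n̂_z ≈ -0.702; the vertex latitude is φ_max = arccos|n̂_z| ≈ 45.4°.
Check via Clairaut: cos φ_max = |cos φ₁| · sin C = cos(21.3°)·sin(48.9°) ≈ 0.702, again giving ≈ 45.4°.

≈ 45°N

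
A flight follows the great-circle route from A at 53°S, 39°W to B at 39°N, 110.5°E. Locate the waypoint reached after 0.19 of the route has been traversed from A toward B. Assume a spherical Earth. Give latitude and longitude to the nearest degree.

≈ 54°S, 11°E

Write both endpoints as unit vectors p₁, p₂ with components (cos φ cos λ, cos φ sin λ, sin φ).
The central angle between the endpoints is δ = arccos(p₁·p₂) ≈ 2.704 rad (154.9°).
Interpolate at f = 0.19 with slerp weights a = sin((1−f)δ)/sin δ ≈ 1.920, b = sin(fδ)/sin δ ≈ 1.158.
p = a·p₁ + b·p₂ ≈ (0.583, 0.116, -0.804); φ = arcsin(p_z) ≈ -53.55°, λ = atan2(p_y, p_x) ≈ 11.27°.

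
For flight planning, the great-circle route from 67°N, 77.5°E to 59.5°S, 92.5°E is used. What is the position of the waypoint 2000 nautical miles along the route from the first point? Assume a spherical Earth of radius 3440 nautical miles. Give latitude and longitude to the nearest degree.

≈ 34°N, 84°E

The haversine formula gives a central angle δ ≈ 2.216 rad (127.0°) between the endpoints. The total great-circle distance is δ·R ≈ 2.216 × 3440 ≈ 7624 nmi, so the target fraction is f = 2000/7624 ≈ 0.262.
Interpolate at f ≈ 0.262 with slerp weights a = sin((1−f)δ)/sin δ ≈ 1.249, b = sin(fδ)/sin δ ≈ 0.688.
p = a·p₁ + b·p₂ ≈ (0.090, 0.825, 0.558); φ = arcsin(p_z) ≈ 33.89°, λ = atan2(p_y, p_x) ≈ 83.75°.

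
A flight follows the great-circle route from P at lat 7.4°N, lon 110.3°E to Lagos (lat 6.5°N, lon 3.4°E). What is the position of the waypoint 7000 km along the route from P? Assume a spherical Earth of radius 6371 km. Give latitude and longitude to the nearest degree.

Write both endpoints as unit vectors p₁, p₂ with components (cos φ cos λ, cos φ sin λ, sin φ).
The central angle between the endpoints is δ = arccos(p₁·p₂) ≈ 1.846 rad (105.8°). The total great-circle distance is δ·R ≈ 1.846 × 6371 ≈ 11762 km, so the target fraction is f = 7000/11762 ≈ 0.595.
Interpolate at f ≈ 0.595 with slerp weights a = sin((1−f)δ)/sin δ ≈ 0.706, b = sin(fδ)/sin δ ≈ 0.925.
p = a·p₁ + b·p₂ ≈ (0.675, 0.711, 0.196); φ = arcsin(p_z) ≈ 11.29°, λ = atan2(p_y, p_x) ≈ 46.51°.

≈ lat 11°N, lon 47°E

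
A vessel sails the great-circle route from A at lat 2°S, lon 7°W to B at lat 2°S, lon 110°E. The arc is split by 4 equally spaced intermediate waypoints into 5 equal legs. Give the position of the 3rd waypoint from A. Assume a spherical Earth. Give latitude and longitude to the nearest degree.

From cos δ = sin φ₁ sin φ₂ + cos φ₁ cos φ₂ cos Δλ, the central angle is δ ≈ 2.040 rad (116.9°).
Interpolate at f = 3/5 with slerp weights a = sin((1−f)δ)/sin δ ≈ 0.817, b = sin(fδ)/sin δ ≈ 1.054.
p = a·p₁ + b·p₂ ≈ (0.450, 0.891, -0.065); φ = arcsin(p_z) ≈ -3.74°, λ = atan2(p_y, p_x) ≈ 63.21°.

≈ lat 4°S, lon 63°E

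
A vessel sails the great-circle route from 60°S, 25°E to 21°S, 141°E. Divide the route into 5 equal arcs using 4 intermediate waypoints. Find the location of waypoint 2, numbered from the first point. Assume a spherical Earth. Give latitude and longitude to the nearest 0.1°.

Convert each endpoint to a unit vector on the sphere (x = cos φ cos λ, y = cos φ sin λ, z = sin φ).
The central angle between the endpoints is δ = arccos(p₁·p₂) ≈ 1.465 rad (83.9°).
Interpolate at f = 2/5 with slerp weights a = sin((1−f)δ)/sin δ ≈ 0.774, b = sin(fδ)/sin δ ≈ 0.556.
p = a·p₁ + b·p₂ ≈ (-0.053, 0.490, -0.870); φ = arcsin(p_z) ≈ -60.45°, λ = atan2(p_y, p_x) ≈ 96.12°.

≈ 60.5°S, 96.1°E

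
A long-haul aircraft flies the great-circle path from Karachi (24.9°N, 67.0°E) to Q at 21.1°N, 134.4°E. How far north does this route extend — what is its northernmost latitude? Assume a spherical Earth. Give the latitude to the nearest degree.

≈ 27°N

The great circle lies in the plane with unit normal n̂ = (p₁ × p₂)/|p₁ × p₂|.
Here n̂_z ≈ +0.889; the vertex latitude is φ_max = arccos|n̂_z| ≈ 27.3°.
Check via Clairaut: cos φ_max = |cos φ₁| · sin C = cos(24.9°)·sin(78.5°) ≈ 0.889, again giving ≈ 27.3°.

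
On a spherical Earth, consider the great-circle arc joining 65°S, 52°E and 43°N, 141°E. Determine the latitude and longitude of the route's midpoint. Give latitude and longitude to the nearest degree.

≈ 15°S, 111°E

Write both endpoints as unit vectors p₁, p₂ with components (cos φ cos λ, cos φ sin λ, sin φ).
The central angle between the endpoints is δ = arccos(p₁·p₂) ≈ 2.230 rad (127.8°).
Interpolate at f = 1/2 with slerp weights a = sin((1−f)δ)/sin δ ≈ 1.136, b = sin(fδ)/sin δ ≈ 1.136.
p = a·p₁ + b·p₂ ≈ (-0.350, 0.901, -0.255); φ = arcsin(p_z) ≈ -14.77°, λ = atan2(p_y, p_x) ≈ 111.23°.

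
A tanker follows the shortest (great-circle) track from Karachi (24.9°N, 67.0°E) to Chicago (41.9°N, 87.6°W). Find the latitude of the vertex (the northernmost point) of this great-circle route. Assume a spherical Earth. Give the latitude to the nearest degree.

≈ 72°N

The great circle lies in the plane with unit normal n̂ = (p₁ × p₂)/|p₁ × p₂|.
Here n̂_z ≈ -0.307; the vertex latitude is φ_max = arccos|n̂_z| ≈ 72.1°.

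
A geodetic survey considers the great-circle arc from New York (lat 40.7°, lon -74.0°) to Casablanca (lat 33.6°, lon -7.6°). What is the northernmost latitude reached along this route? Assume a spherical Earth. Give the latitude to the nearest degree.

≈ 43°

The great circle lies in the plane with unit normal n̂ = (p₁ × p₂)/|p₁ × p₂|.
Here n̂_z ≈ +0.733; the vertex latitude is φ_max = arccos|n̂_z| ≈ 42.9°.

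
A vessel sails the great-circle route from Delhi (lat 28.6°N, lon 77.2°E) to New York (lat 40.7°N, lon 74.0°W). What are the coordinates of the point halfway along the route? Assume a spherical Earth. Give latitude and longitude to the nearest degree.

≈ lat 69°N, lon 18°E

Write both endpoints as unit vectors p₁, p₂ with components (cos φ cos λ, cos φ sin λ, sin φ).
The central angle between the endpoints is δ = arccos(p₁·p₂) ≈ 1.845 rad (105.7°).
Interpolate at f = 1/2 with slerp weights a = sin((1−f)δ)/sin δ ≈ 0.828, b = sin(fδ)/sin δ ≈ 0.828.
p = a·p₁ + b·p₂ ≈ (0.334, 0.106, 0.937); φ = arcsin(p_z) ≈ 69.49°, λ = atan2(p_y, p_x) ≈ 17.52°.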